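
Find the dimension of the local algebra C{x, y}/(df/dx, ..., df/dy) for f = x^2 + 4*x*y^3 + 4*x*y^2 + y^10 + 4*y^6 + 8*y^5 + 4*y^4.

The Hessian of f at 0 has rank 1. Corank 1: A-series; mu = 9 gives A_9.

9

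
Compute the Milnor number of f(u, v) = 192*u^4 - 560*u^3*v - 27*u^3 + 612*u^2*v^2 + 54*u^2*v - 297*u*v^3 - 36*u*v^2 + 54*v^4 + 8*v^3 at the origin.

7

The Hessian of f at 0 is [[0, 0], [0, 0]] with rank 0, so corank 2. A Groebner basis of the Jacobian ideal J(f) in C{u,v} is {19683*u^2/16 - 6561*u*v/4 + v^4 + 27*v^3/16 + 2187*v^2/4, u^3 - 459*u^2/8 + 153*u*v/2 - 3*v^3/8 - 51*v^2/2, u^2*v - 891*u^2/16 + 297*u*v/4 - 25*v^3/48 - 99*v^2/4, -81*u^2/2 + u*v^2 + 54*u*v - 13*v^3/18 - 18*v^2}; counting standard monomials gives mu = 7. Corank 2; j^3 = -(3*u - 2*v)^3 is a perfect cube, so E-series; the 4-jet and mu = 7 give E_7.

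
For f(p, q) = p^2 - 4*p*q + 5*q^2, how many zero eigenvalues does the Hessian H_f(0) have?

The Hessian at 0 is [[2, -4], [-4, 10]] of rank 2; hence corank 0.

0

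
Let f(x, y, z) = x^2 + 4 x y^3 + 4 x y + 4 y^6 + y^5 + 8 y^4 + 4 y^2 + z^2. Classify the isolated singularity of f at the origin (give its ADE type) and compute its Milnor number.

Type A4, Milnor number mu = 4.

The Hessian of f at 0 is [[2, 4, 0], [4, 8, 0], [0, 0, 2]] with rank 2, so corank 1. A Groebner basis of the Jacobian ideal J(f) in C{x,y,z} is {x/2 + y^3 + y, x^2 - 4*y^2, x*y + 2*y^2, z}; counting standard monomials gives mu = 4. Corank 1: A-series; mu = 4 gives A_4.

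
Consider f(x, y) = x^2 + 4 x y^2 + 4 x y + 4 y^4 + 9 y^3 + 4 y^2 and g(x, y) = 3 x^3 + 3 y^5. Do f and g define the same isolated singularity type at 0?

No.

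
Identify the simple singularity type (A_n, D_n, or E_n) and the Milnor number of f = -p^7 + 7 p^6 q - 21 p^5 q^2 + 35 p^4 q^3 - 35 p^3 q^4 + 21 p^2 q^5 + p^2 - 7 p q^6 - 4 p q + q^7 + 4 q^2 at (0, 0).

The Hessian of f at 0 has rank 1. Corank 1: A-series; mu = 6 gives A_6.

Type A_{6}, Milnor number mu = 6.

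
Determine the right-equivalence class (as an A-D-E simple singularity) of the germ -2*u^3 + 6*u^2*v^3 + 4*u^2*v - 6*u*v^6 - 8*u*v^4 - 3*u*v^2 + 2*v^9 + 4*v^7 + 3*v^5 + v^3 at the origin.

The Hessian of f at 0 has rank 0. Corank 2; j^3 = -(u - v)*(2*u^2 - 2*u*v + v^2) splits into three distinct lines over C (the quadratic factor has nonzero discriminant), so D_4.

D_4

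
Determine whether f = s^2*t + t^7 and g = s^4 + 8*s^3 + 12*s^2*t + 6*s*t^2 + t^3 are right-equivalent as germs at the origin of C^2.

The Hessian of f at 0 is [[0, 0], [0, 0]] with rank 0, so corank 2. A Groebner basis of the Jacobian ideal J(f) in C{s,t} is {s^2/7 + t^6, s^3, s*t}; counting standard monomials gives mu = 8. Corank 2; j^3 = s^2*t has shape L^2 M (L != M), so D-series; mu = 8 gives D_8. The Hessian of g at 0 is [[0, 0], [0, 0]] with rank 0, so corank 2. A Groebner basis of the Jacobian ideal J(g) in C{s,t} is {t^4, s*t^2 + t^3/3, s^2 + s*t + t^2/4}; counting standard monomials gives mu = 6. Corank 2; j^3 = (2*s + t)^3 is a perfect cube, so E-series; the 4-jet and mu = 6 give E_6. f is D_8 but g is E_6, hence not right-equivalent.

No.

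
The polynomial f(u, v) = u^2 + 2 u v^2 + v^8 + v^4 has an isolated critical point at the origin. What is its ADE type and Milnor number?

Type A_{7}, Milnor number mu = 7.

The Hessian of f at 0 has rank 1. Corank 1: A-series; mu = 7 gives A_7.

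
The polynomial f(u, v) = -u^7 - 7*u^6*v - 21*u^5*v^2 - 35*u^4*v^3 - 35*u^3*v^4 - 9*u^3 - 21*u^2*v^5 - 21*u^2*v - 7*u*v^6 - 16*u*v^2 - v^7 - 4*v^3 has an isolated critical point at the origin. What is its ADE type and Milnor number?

The Hessian of f at 0 is [[0, 0], [0, 0]] with rank 0, so corank 2. A Groebner basis of the Jacobian ideal J(f) in C{u,v} is {-2187*u*v/7 + v^6 - 1458*v^2/7, u*v^2 + 2*v^3/3, u^2 + 5*u*v/3 + 2*v^2/3}; counting standard monomials gives mu = 8. Corank 2; j^3 = -(u + v)*(3*u + 2*v)^2 has shape L^2 M (L != M), so D-series; mu = 8 gives D_8.

Type D_{8}, Milnor number mu = 8.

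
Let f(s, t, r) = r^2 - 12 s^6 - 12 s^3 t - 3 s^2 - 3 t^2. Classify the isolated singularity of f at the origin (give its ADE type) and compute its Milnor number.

The Hessian of f at 0 is [[-6, 0, 0], [0, -6, 0], [0, 0, 2]] with rank 3, so corank 0. A Groebner basis of the Jacobian ideal J(f) in C{s,t,r} is {s, t, r}; counting standard monomials gives mu = 1. Corank 0: nondegenerate Morse point, so A_1.

Type A_{1}, Milnor number mu = 1.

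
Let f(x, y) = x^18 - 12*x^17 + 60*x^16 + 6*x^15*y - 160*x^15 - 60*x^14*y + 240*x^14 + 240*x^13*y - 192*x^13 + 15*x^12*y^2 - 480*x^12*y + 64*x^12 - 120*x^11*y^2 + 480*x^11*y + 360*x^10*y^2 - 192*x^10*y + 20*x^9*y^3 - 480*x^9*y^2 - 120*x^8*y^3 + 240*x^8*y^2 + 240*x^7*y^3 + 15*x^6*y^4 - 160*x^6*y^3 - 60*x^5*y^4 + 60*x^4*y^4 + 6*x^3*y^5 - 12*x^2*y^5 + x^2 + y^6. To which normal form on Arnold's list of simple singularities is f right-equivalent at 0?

The Hessian of f at 0 has rank 1. Corank 1: A-series; mu = 5 gives A_5.

A5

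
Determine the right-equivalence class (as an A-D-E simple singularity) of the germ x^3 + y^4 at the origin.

The Hessian of f at 0 has rank 0. Corank 2; j^3 = x^3 is a perfect cube, so E-series; the 4-jet and mu = 6 give E_6.

E6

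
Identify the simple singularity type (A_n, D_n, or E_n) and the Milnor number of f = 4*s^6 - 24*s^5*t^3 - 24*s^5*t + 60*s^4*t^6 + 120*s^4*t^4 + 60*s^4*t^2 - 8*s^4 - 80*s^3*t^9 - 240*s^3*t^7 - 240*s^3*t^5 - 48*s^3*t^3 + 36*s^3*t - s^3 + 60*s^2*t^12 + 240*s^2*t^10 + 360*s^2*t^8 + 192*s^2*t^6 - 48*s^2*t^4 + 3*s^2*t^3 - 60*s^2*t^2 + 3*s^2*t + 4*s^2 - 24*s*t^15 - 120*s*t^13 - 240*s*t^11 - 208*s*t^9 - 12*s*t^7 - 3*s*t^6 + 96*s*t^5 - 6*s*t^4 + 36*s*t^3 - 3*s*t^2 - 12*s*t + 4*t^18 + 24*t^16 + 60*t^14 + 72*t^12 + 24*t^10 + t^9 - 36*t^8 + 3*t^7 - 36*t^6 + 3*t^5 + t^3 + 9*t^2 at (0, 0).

The Hessian of f at 0 has rank 1. Corank 1: A-series; mu = 2 gives A_2.

Type A_{2}, Milnor number mu = 2.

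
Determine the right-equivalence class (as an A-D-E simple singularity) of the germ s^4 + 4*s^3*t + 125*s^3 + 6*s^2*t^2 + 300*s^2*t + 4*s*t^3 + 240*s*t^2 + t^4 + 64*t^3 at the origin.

E6

The Hessian of f at 0 is [[0, 0], [0, 0]] with rank 0, so corank 2. A Groebner basis of the Jacobian ideal J(f) in C{s,t} is {t^4, s*t^2 + 13*t^3/15, s^2 + 8*s*t/5 + 16*t^2/25}; counting standard monomials gives mu = 6. Corank 2; j^3 = (5*s + 4*t)^3 is a perfect cube, so E-series; the 4-jet and mu = 6 give E_6.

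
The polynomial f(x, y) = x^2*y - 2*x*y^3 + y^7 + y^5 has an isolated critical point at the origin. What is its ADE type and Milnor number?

The Hessian of f at 0 has rank 0. Corank 2; j^3 = x^2*y has shape L^2 M (L != M), so D-series; mu = 8 gives D_8.

Type D8, Milnor number mu = 8.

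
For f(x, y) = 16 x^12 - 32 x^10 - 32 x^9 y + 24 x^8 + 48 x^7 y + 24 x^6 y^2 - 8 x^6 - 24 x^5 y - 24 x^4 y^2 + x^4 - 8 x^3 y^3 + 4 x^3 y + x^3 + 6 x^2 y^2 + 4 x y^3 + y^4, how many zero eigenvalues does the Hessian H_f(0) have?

Hessian at 0 has rank 0.

2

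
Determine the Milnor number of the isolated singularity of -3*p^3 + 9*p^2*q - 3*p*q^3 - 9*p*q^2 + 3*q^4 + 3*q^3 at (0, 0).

The Hessian of f at 0 has rank 0. Corank 2; j^3 = -3*(p - q)^3 is a perfect cube, so E-series; the 4-jet and mu = 7 give E_7.

7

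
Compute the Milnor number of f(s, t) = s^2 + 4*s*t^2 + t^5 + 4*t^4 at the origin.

4

The Hessian of f at 0 has rank 1. Corank 1: A-series; mu = 4 gives A_4.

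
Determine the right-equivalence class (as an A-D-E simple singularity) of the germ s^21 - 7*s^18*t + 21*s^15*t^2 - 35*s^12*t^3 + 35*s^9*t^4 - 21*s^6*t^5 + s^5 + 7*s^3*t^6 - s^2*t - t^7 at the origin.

The Hessian of f at 0 has rank 0. Corank 2; j^3 = -s^2*t has shape L^2 M (L != M), so D-series; mu = 8 gives D_8.

D8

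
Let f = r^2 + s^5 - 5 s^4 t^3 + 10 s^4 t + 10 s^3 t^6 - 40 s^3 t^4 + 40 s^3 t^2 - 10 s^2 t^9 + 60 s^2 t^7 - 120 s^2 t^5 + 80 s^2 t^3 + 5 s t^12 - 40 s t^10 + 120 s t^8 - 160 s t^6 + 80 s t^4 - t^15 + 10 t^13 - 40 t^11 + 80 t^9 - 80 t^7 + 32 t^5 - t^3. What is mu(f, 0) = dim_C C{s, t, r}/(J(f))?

8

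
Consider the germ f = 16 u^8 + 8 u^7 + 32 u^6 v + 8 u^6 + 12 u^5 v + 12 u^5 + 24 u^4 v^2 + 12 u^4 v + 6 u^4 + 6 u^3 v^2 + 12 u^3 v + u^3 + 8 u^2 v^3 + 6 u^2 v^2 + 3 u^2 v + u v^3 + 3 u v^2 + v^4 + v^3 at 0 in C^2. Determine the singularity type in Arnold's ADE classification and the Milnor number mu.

Type E7, Milnor number mu = 7.

The Hessian of f at 0 has rank 0. Corank 2; j^3 = (u + v)^3 is a perfect cube, so E-series; the 4-jet and mu = 7 give E_7.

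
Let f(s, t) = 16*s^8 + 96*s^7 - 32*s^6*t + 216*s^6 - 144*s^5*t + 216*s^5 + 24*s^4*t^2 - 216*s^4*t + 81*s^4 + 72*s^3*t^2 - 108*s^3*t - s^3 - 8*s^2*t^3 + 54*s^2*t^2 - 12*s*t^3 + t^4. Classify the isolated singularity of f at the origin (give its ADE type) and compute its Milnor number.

Type E6, Milnor number mu = 6.

The Hessian of f at 0 has rank 0. Corank 2; j^3 = -s^3 is a perfect cube, so E-series; the 4-jet and mu = 6 give E_6.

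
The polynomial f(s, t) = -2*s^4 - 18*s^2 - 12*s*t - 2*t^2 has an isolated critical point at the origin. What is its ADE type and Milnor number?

The Hessian of f at 0 has rank 1. Corank 1: A-series; mu = 3 gives A_3.

Type A_3, Milnor number mu = 3.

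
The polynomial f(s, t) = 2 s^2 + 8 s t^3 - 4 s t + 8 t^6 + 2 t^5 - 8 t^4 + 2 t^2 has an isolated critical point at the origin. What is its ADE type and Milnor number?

The Hessian of f at 0 has rank 1. Corank 1: A-series; mu = 4 gives A_4.

Type A4, Milnor number mu = 4.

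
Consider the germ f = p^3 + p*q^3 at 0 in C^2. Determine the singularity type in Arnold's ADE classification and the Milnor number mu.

Type E7, Milnor number mu = 7.

The Hessian of f at 0 has rank 0. Corank 2; j^3 = p^3 is a perfect cube, so E-series; the 4-jet and mu = 7 give E_7.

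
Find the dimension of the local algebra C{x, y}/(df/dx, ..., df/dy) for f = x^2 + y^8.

7

The Hessian of f at 0 has rank 1. Corank 1: A-series; mu = 7 gives A_7.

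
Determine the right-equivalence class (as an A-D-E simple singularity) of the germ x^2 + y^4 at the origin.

A_{3}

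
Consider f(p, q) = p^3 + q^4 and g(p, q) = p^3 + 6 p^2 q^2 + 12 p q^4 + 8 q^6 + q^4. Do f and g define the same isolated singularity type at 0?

Yes.

The Hessian of f at 0 has rank 0. Corank 2; j^3 = p^3 is a perfect cube, so E-series; the 4-jet and mu = 6 give E_6. The Hessian of g at 0 has rank 0. Corank 2; j^3 = p^3 is a perfect cube, so E-series; the 4-jet and mu = 6 give E_6. Both have type E_6, hence right-equivalent.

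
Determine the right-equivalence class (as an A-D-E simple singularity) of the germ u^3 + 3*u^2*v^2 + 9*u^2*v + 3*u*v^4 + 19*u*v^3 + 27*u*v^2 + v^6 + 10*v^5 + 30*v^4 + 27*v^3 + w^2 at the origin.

The Hessian of f at 0 is [[0, 0, 0], [0, 0, 0], [0, 0, 2]] with rank 1, so corank 2. A Groebner basis of the Jacobian ideal J(f) in C{u,v,w} is {-u^2 - 6*u*v + v^4 - v^3/3 - 9*v^2, u^3 + 24*u^2 + 144*u*v + 35*v^3 + 216*v^2, u^2*v - 17*u^2/3 - 34*u*v - 98*v^3/9 - 51*v^2, u^2 + u*v^2 + 6*u*v + 10*v^3/3 + 9*v^2, w}; counting standard monomials gives mu = 7. Corank 2; j^3 = (u + 3*v)^3 is a perfect cube, so E-series; the 4-jet and mu = 7 give E_7.

E_{7}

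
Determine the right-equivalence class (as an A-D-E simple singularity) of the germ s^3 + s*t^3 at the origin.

The Hessian of f at 0 has rank 0. Corank 2; j^3 = s^3 is a perfect cube, so E-series; the 4-jet and mu = 7 give E_7.

E_{7}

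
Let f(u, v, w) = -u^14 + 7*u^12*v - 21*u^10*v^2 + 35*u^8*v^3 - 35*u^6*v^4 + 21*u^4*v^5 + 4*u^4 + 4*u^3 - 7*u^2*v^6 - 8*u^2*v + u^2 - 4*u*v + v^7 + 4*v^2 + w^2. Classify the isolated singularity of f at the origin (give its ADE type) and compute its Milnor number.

The Hessian of f at 0 is [[2, -4, 0], [-4, 8, 0], [0, 0, 2]] with rank 2, so corank 1. A Groebner basis of the Jacobian ideal J(f) in C{u,v,w} is {-7*u*v/48 - 5*u/384 + v^4 - v^3/3 + 3*v^2/16 + 5*v/192, u*v^2 + u*v/3 + u/48 - 2*v^3/3 - v^2/2 - v/24, u^2 + u/2 - v, w}; counting standard monomials gives mu = 6. Corank 1: A-series; mu = 6 gives A_6.

Type A6, Milnor number mu = 6.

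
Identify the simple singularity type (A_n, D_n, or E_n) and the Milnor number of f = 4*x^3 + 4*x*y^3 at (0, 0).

Type E7, Milnor number mu = 7.

The Hessian of f at 0 is [[0, 0], [0, 0]] with rank 0, so corank 2. A Groebner basis of the Jacobian ideal J(f) in C{x,y} is {x^3, x*y^2, 3*x^2 + y^3}; counting standard monomials gives mu = 7. Corank 2; j^3 = 4*x^3 is a perfect cube, so E-series; the 4-jet and mu = 7 give E_7.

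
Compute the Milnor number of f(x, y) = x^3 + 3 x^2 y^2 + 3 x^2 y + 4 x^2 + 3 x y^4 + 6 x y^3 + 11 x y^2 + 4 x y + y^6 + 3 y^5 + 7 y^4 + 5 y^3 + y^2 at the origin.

2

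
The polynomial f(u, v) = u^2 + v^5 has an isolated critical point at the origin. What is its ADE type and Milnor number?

Type A_{4}, Milnor number mu = 4.

The Hessian of f at 0 has rank 1. Corank 1: A-series; mu = 4 gives A_4.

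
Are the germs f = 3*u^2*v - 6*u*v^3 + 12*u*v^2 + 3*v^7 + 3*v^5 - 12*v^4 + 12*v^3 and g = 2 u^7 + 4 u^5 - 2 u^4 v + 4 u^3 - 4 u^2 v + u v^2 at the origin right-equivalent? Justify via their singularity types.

The Hessian of f at 0 is [[0, 0], [0, 0]] with rank 0, so corank 2. A Groebner basis of the Jacobian ideal J(f) in C{u,v} is {u^2*v^2 + 4*u^2*v + u^2/7 + 83*u*v^2/7 + 58*u*v/7 + 16*v^2, u^3 + 6*u^2*v + u^2/7 + 83*u*v^2/7 + 58*u*v/7 + 16*v^2, -u*v + v^3 - 2*v^2}; counting standard monomials gives mu = 8. Corank 2; j^3 = 3*v*(u + 2*v)^2 has shape L^2 M (L != M), so D-series; mu = 8 gives D_8. The Hessian of g at 0 is [[0, 0], [0, 0]] with rank 0, so corank 2. A Groebner basis of the Jacobian ideal J(g) in C{u,v} is {24*u^2 + u*v^3 - 16*u*v + 2*v^2, 160*u^2/3 - 112*u*v/3 + v^4 + 16*v^2/3, u^3 - 3*u*v^2/4 + v^3/4, u^2*v - u*v^2 + v^3/4}; counting standard monomials gives mu = 8. Corank 2; j^3 = u*(2*u - v)^2 has shape L^2 M (L != M), so D-series; mu = 8 gives D_8. Both have type D_8, hence right-equivalent.

Yes.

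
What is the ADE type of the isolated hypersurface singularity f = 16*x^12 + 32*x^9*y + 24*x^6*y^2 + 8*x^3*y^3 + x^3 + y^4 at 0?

E6

The Hessian of f at 0 is [[0, 0], [0, 0]] with rank 0, so corank 2. A Groebner basis of the Jacobian ideal J(f) in C{x,y} is {y^3, x^2}; counting standard monomials gives mu = 6. Corank 2; j^3 = x^3 is a perfect cube, so E-series; the 4-jet and mu = 6 give E_6.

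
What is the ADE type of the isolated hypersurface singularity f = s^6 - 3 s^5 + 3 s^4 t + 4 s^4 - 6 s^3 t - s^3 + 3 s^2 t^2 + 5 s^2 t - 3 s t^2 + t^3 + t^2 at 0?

A2

The Hessian of f at 0 is [[0, 0], [0, 2]] with rank 1, so corank 1. A Groebner basis of the Jacobian ideal J(f) in C{s,t} is {s^2, t}; counting standard monomials gives mu = 2. Corank 1: A-series; mu = 2 gives A_2.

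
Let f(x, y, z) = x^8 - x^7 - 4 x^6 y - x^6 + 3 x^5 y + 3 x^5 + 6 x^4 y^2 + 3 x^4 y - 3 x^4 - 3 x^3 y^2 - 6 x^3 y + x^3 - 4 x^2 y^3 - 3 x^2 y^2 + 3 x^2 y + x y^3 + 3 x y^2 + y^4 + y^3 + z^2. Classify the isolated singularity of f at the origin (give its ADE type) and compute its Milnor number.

Type E_{7}, Milnor number mu = 7.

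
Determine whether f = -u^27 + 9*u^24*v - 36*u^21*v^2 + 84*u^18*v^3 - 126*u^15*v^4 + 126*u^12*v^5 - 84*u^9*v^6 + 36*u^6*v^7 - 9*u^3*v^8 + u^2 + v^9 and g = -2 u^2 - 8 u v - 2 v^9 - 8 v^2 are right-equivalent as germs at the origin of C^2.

Yes.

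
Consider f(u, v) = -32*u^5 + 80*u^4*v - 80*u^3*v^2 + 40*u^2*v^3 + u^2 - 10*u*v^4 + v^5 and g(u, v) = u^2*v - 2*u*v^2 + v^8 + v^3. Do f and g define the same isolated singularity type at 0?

No.

The Hessian of f at 0 has rank 1. Corank 1: A-series; mu = 4 gives A_4. The Hessian of g at 0 has rank 0. Corank 2; j^3 = v*(u - v)^2 has shape L^2 M (L != M), so D-series; mu = 9 gives D_9. f is A_4 but g is D_9, hence not right-equivalent.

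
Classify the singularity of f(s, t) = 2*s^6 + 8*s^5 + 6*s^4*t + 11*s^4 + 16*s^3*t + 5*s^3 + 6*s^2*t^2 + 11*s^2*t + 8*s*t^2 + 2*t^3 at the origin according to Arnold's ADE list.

D_4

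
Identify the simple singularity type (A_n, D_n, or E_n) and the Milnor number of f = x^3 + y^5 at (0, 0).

The Hessian of f at 0 has rank 0. Corank 2; j^3 = x^3 is a perfect cube, so E-series; the 5-jet and mu = 8 give E_8.

Type E8, Milnor number mu = 8.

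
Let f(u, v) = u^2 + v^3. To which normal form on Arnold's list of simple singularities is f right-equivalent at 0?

A_2

The Hessian of f at 0 has rank 1. Corank 1: A-series; mu = 2 gives A_2.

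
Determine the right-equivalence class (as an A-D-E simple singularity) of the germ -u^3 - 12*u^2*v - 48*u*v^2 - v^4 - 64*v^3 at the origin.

The Hessian of f at 0 has rank 0. Corank 2; j^3 = -(u + 4*v)^3 is a perfect cube, so E-series; the 4-jet and mu = 6 give E_6.

E_6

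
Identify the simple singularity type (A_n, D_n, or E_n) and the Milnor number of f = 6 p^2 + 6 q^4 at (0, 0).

Type A_3, Milnor number mu = 3.

The Hessian of f at 0 is [[12, 0], [0, 0]] with rank 1, so corank 1. A Groebner basis of the Jacobian ideal J(f) in C{p,q} is {q^3, p}; counting standard monomials gives mu = 3. Corank 1: A-series; mu = 3 gives A_3.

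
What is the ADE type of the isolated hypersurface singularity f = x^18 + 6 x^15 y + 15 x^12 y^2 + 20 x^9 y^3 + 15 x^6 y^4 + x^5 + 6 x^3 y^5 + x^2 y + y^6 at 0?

D_7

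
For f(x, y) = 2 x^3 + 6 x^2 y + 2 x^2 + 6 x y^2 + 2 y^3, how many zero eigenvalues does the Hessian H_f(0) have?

1

Hessian at 0 has rank 1.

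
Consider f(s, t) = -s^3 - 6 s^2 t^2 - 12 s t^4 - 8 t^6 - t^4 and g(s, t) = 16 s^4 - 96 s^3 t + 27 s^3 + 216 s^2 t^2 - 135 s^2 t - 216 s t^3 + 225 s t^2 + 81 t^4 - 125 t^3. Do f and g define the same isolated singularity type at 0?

The Hessian of f at 0 has rank 0. Corank 2; j^3 = -s^3 is a perfect cube, so E-series; the 4-jet and mu = 6 give E_6. The Hessian of g at 0 has rank 0. Corank 2; j^3 = (3*s - 5*t)^3 is a perfect cube, so E-series; the 4-jet and mu = 6 give E_6. Both have type E_6, hence right-equivalent.

Yes.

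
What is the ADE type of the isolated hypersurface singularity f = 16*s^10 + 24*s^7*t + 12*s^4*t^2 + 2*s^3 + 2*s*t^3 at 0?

The Hessian of f at 0 has rank 0. Corank 2; j^3 = 2*s^3 is a perfect cube, so E-series; the 4-jet and mu = 7 give E_7.

E_7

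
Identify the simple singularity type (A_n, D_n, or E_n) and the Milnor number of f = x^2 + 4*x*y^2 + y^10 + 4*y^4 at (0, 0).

The Hessian of f at 0 is [[2, 0], [0, 0]] with rank 1, so corank 1. A Groebner basis of the Jacobian ideal J(f) in C{x,y} is {x^5, x^4*y, x/2 + y^2}; counting standard monomials gives mu = 9. Corank 1: A-series; mu = 9 gives A_9.

Type A_9, Milnor number mu = 9.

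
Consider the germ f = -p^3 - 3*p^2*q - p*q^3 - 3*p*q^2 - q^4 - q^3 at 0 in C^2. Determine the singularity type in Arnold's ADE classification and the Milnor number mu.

Type E_7, Milnor number mu = 7.

The Hessian of f at 0 has rank 0. Corank 2; j^3 = -(p + q)^3 is a perfect cube, so E-series; the 4-jet and mu = 7 give E_7.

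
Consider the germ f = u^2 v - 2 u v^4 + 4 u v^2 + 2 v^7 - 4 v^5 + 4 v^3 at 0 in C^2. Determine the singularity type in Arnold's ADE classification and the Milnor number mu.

The Hessian of f at 0 has rank 0. Corank 2; j^3 = v*(u + 2*v)^2 has shape L^2 M (L != M), so D-series; mu = 8 gives D_8.

Type D_{8}, Milnor number mu = 8.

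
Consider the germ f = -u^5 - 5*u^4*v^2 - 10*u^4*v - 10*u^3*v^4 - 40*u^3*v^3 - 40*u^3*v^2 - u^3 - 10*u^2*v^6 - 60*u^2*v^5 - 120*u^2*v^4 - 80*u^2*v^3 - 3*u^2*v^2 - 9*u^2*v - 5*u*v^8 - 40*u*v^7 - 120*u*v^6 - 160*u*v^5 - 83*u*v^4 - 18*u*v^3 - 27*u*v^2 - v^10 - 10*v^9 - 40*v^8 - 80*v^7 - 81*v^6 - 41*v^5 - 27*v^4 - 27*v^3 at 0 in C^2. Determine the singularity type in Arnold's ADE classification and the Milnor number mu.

Type E_{8}, Milnor number mu = 8.

The Hessian of f at 0 has rank 0. Corank 2; j^3 = -(u + 3*v)^3 is a perfect cube, so E-series; the 5-jet and mu = 8 give E_8.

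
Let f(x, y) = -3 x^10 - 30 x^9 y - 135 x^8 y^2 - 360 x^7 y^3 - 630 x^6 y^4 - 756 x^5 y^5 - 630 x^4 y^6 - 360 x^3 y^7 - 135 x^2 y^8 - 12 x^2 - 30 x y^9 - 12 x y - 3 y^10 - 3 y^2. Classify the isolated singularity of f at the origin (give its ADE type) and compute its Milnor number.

The Hessian of f at 0 has rank 1. Corank 1: A-series; mu = 9 gives A_9.

Type A_9, Milnor number mu = 9.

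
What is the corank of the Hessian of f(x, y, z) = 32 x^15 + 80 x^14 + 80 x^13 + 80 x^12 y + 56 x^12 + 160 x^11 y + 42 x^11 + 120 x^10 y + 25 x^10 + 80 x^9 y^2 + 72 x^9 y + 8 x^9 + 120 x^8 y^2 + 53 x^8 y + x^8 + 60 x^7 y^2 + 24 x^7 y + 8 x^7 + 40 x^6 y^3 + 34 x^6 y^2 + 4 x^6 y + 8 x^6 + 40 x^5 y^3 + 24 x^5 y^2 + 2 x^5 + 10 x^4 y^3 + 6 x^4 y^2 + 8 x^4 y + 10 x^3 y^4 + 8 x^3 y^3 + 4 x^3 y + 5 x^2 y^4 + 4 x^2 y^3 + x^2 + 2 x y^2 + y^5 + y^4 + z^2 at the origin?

1

The Hessian at 0 is [[2, 0, 0], [0, 0, 0], [0, 0, 2]] of rank 2; hence corank 1.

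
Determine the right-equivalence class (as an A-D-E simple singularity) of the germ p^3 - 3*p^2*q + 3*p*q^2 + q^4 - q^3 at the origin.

E_6

The Hessian of f at 0 is [[0, 0], [0, 0]] with rank 0, so corank 2. A Groebner basis of the Jacobian ideal J(f) in C{p,q} is {q^3, p^2 - 2*p*q + q^2}; counting standard monomials gives mu = 6. Corank 2; j^3 = (p - q)^3 is a perfect cube, so E-series; the 4-jet and mu = 6 give E_6.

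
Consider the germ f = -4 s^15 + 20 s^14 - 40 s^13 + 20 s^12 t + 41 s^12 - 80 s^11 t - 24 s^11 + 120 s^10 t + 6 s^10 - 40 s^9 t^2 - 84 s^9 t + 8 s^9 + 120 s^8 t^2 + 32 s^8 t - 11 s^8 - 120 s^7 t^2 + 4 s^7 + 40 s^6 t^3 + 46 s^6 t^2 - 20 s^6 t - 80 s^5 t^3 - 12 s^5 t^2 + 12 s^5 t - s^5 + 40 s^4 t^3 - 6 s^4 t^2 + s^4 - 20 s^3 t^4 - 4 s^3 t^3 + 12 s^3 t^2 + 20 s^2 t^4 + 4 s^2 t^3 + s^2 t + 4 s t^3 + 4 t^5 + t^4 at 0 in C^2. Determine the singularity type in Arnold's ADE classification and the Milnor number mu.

The Hessian of f at 0 has rank 0. Corank 2; j^3 = s^2*t has shape L^2 M (L != M), so D-series; mu = 5 gives D_5.

Type D_5, Milnor number mu = 5.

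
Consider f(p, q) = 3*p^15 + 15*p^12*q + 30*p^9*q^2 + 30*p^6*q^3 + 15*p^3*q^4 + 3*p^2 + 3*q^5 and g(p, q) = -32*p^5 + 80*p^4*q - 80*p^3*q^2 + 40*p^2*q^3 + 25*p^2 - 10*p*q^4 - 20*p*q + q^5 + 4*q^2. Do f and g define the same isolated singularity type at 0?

Yes.

The Hessian of f at 0 is [[6, 0], [0, 0]] with rank 1, so corank 1. A Groebner basis of the Jacobian ideal J(f) in C{p,q} is {q^4, p}; counting standard monomials gives mu = 4. Corank 1: A-series; mu = 4 gives A_4. The Hessian of g at 0 is [[50, -20], [-20, 8]] with rank 1, so corank 1. A Groebner basis of the Jacobian ideal J(g) in C{p,q} is {q^4, p - 2*q/5}; counting standard monomials gives mu = 4. Corank 1: A-series; mu = 4 gives A_4. Both have type A_4, hence right-equivalent.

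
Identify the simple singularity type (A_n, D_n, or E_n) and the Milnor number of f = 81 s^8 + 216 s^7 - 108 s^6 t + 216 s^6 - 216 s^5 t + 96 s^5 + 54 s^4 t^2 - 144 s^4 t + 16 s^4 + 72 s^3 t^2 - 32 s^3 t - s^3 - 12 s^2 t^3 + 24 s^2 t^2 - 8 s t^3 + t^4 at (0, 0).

Type E_{6}, Milnor number mu = 6.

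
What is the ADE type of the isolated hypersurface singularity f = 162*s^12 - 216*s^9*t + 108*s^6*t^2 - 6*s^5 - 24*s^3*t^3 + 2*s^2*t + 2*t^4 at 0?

The Hessian of f at 0 has rank 0. Corank 2; j^3 = 2*s^2*t has shape L^2 M (L != M), so D-series; mu = 5 gives D_5.

D_5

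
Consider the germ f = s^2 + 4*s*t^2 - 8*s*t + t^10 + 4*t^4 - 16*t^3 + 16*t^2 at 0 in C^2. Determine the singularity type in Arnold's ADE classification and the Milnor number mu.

Type A_9, Milnor number mu = 9.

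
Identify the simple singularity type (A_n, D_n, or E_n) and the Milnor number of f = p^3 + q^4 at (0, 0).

The Hessian of f at 0 is [[0, 0], [0, 0]] with rank 0, so corank 2. A Groebner basis of the Jacobian ideal J(f) in C{p,q} is {q^3, p^2}; counting standard monomials gives mu = 6. Corank 2; j^3 = p^3 is a perfect cube, so E-series; the 4-jet and mu = 6 give E_6.

Type E_{6}, Milnor number mu = 6.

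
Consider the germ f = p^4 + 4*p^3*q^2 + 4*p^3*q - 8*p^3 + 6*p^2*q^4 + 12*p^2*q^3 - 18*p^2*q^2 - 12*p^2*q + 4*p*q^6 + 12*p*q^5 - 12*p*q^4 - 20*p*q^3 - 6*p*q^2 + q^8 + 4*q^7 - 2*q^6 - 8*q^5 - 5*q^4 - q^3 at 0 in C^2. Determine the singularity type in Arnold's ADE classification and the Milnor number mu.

Type E6, Milnor number mu = 6.

The Hessian of f at 0 has rank 0. Corank 2; j^3 = -(2*p + q)^3 is a perfect cube, so E-series; the 4-jet and mu = 6 give E_6.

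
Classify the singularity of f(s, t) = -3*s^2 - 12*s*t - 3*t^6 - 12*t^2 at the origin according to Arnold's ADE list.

A_5

The Hessian of f at 0 has rank 1. Corank 1: A-series; mu = 5 gives A_5.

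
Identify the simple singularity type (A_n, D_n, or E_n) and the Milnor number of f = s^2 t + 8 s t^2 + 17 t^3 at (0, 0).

The Hessian of f at 0 has rank 0. Corank 2; j^3 = t*(s^2 + 8*s*t + 17*t^2) splits into three distinct lines over C (the quadratic factor has nonzero discriminant), so D_4.

Type D_{4}, Milnor number mu = 4.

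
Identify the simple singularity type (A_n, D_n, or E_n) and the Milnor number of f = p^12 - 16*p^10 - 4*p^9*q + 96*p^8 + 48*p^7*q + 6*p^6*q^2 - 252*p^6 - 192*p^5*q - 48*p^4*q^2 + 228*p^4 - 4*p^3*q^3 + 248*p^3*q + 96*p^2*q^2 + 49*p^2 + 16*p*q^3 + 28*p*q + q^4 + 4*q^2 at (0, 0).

Type A3, Milnor number mu = 3.

The Hessian of f at 0 has rank 1. Corank 1: A-series; mu = 3 gives A_3.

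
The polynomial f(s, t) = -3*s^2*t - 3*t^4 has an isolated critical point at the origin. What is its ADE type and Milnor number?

Type D5, Milnor number mu = 5.

The Hessian of f at 0 has rank 0. Corank 2; j^3 = -3*s^2*t has shape L^2 M (L != M), so D-series; mu = 5 gives D_5.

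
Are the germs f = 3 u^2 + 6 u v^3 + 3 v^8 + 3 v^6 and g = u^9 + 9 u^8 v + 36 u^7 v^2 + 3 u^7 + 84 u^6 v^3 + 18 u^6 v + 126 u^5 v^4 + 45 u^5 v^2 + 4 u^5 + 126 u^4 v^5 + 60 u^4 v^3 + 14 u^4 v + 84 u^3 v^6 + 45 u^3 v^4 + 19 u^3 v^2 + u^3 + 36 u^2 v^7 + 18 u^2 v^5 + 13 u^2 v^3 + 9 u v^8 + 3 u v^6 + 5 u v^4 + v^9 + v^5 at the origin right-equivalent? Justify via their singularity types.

No.

The Hessian of f at 0 is [[6, 0], [0, 0]] with rank 1, so corank 1. A Groebner basis of the Jacobian ideal J(f) in C{u,v} is {u^3, u^2*v, u + v^3}; counting standard monomials gives mu = 7. Corank 1: A-series; mu = 7 gives A_7. The Hessian of g at 0 is [[0, 0], [0, 0]] with rank 0, so corank 2. A Groebner basis of the Jacobian ideal J(g) in C{u,v} is {u^2/2 + u*v^3, -2*u^2 + v^4, u^3, u^2*v}; counting standard monomials gives mu = 8. Corank 2; j^3 = u^3 is a perfect cube, so E-series; the 5-jet and mu = 8 give E_8. f is A_7 but g is E_8, hence not right-equivalent.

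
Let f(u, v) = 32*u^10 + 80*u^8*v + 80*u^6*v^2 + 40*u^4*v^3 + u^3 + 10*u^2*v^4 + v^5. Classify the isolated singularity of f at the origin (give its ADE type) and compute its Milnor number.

Type E_8, Milnor number mu = 8.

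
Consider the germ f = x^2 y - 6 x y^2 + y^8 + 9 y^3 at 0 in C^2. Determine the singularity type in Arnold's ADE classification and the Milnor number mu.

Type D_9, Milnor number mu = 9.

The Hessian of f at 0 has rank 0. Corank 2; j^3 = y*(x - 3*y)^2 has shape L^2 M (L != M), so D-series; mu = 9 gives D_9.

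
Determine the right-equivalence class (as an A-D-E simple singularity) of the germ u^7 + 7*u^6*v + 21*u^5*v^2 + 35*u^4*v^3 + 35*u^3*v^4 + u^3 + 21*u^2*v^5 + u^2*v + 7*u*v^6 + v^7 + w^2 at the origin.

The Hessian of f at 0 is [[0, 0, 0], [0, 0, 0], [0, 0, 2]] with rank 1, so corank 2. A Groebner basis of the Jacobian ideal J(f) in C{u,v,w} is {-u*v/7 + v^6, u*v^2, u^2 + u*v, w}; counting standard monomials gives mu = 8. Corank 2; j^3 = u^2*(u + v) has shape L^2 M (L != M), so D-series; mu = 8 gives D_8.

D_8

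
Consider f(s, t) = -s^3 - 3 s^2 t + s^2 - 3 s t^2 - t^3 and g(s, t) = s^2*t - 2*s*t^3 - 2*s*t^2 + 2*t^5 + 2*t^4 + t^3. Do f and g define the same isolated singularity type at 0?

The Hessian of f at 0 is [[2, 0], [0, 0]] with rank 1, so corank 1. A Groebner basis of the Jacobian ideal J(f) in C{s,t} is {t^2, s}; counting standard monomials gives mu = 2. Corank 1: A-series; mu = 2 gives A_2. The Hessian of g at 0 is [[0, 0], [0, 0]] with rank 0, so corank 2. A Groebner basis of the Jacobian ideal J(g) in C{s,t} is {s^3 + 3*s^2/4 - 5*s*t/2 + 7*t^2/4, s^2*t + s^2/2 - 2*s*t + 3*t^2/2, s^2/4 + s*t^2 - 3*s*t/2 + 5*t^2/4, -s*t + t^3 + t^2}; counting standard monomials gives mu = 6. Corank 2; j^3 = t*(s - t)^2 has shape L^2 M (L != M), so D-series; mu = 6 gives D_6. f is A_2 but g is D_6, hence not right-equivalent.

No.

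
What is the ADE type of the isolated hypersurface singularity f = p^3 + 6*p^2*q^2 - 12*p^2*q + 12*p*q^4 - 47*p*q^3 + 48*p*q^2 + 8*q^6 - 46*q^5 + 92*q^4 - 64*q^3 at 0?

The Hessian of f at 0 has rank 0. Corank 2; j^3 = (p - 4*q)^3 is a perfect cube, so E-series; the 4-jet and mu = 7 give E_7.

E_{7}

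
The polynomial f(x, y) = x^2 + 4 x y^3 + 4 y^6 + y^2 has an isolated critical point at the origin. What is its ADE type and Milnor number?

The Hessian of f at 0 is [[2, 0], [0, 2]] with rank 2, so corank 0. A Groebner basis of the Jacobian ideal J(f) in C{x,y} is {x, y}; counting standard monomials gives mu = 1. Corank 0: nondegenerate Morse point, so A_1.

Type A1, Milnor number mu = 1.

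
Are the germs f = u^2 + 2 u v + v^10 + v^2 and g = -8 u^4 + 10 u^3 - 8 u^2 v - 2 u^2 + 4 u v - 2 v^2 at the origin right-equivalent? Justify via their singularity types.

No.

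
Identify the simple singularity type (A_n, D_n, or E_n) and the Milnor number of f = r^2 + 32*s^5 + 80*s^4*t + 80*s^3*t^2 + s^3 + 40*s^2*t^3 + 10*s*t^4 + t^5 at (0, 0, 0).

The Hessian of f at 0 has rank 1. Corank 2; j^3 = s^3 is a perfect cube, so E-series; the 5-jet and mu = 8 give E_8.

Type E_{8}, Milnor number mu = 8.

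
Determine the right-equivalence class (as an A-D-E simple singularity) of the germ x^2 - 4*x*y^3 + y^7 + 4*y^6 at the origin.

A_6

The Hessian of f at 0 is [[2, 0], [0, 0]] with rank 1, so corank 1. A Groebner basis of the Jacobian ideal J(f) in C{x,y} is {-x/2 + y^3, x^2}; counting standard monomials gives mu = 6. Corank 1: A-series; mu = 6 gives A_6.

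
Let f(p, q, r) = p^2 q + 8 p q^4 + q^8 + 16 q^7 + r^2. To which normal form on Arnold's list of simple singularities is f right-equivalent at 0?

D9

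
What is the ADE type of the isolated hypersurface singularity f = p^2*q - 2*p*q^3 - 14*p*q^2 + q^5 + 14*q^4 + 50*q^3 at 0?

The Hessian of f at 0 has rank 0. Corank 2; j^3 = q*(p^2 - 14*p*q + 50*q^2) splits into three distinct lines over C (the quadratic factor has nonzero discriminant), so D_4.

D4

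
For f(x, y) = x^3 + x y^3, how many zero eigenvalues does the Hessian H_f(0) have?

Hessian at 0 has rank 0.

2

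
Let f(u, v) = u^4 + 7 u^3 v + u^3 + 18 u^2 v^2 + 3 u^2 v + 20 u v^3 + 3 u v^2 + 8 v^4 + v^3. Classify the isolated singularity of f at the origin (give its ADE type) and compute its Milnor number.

Type E_7, Milnor number mu = 7.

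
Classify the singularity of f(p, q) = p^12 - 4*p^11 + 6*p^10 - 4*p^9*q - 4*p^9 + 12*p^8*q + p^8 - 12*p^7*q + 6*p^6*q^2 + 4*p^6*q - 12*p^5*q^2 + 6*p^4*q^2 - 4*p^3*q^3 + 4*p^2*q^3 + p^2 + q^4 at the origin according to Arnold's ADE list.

The Hessian of f at 0 has rank 1. Corank 1: A-series; mu = 3 gives A_3.

A_3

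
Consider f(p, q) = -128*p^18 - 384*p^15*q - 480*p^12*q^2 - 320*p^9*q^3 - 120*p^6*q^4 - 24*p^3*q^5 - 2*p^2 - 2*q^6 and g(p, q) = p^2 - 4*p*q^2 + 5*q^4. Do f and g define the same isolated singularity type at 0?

The Hessian of f at 0 is [[-4, 0], [0, 0]] with rank 1, so corank 1. A Groebner basis of the Jacobian ideal J(f) in C{p,q} is {q^5, p}; counting standard monomials gives mu = 5. Corank 1: A-series; mu = 5 gives A_5. The Hessian of g at 0 is [[2, 0], [0, 0]] with rank 1, so corank 1. A Groebner basis of the Jacobian ideal J(g) in C{p,q} is {p^2, p*q, -p/2 + q^2}; counting standard monomials gives mu = 3. Corank 1: A-series; mu = 3 gives A_3. f is A_5 but g is A_3, hence not right-equivalent.

No.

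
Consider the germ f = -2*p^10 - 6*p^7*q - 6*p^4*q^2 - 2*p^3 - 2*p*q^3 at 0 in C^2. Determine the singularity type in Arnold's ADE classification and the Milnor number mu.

Type E_7, Milnor number mu = 7.

The Hessian of f at 0 is [[0, 0], [0, 0]] with rank 0, so corank 2. A Groebner basis of the Jacobian ideal J(f) in C{p,q} is {p^3, p*q^2, 3*p^2 + q^3}; counting standard monomials gives mu = 7. Corank 2; j^3 = -2*p^3 is a perfect cube, so E-series; the 4-jet and mu = 7 give E_7.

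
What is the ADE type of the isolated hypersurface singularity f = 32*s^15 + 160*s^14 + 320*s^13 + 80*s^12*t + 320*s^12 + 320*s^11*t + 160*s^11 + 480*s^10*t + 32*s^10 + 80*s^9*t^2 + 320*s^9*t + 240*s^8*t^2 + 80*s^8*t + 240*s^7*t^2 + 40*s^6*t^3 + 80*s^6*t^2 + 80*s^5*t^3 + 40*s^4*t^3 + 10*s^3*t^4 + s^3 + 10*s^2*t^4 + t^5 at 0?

The Hessian of f at 0 is [[0, 0], [0, 0]] with rank 0, so corank 2. A Groebner basis of the Jacobian ideal J(f) in C{s,t} is {t^4, s^2}; counting standard monomials gives mu = 8. Corank 2; j^3 = s^3 is a perfect cube, so E-series; the 5-jet and mu = 8 give E_8.

E_8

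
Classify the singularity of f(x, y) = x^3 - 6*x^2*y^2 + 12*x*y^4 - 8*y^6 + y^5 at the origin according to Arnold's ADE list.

E8

The Hessian of f at 0 has rank 0. Corank 2; j^3 = x^3 is a perfect cube, so E-series; the 5-jet and mu = 8 give E_8.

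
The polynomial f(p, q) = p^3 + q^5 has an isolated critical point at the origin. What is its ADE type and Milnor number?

The Hessian of f at 0 has rank 0. Corank 2; j^3 = p^3 is a perfect cube, so E-series; the 5-jet and mu = 8 give E_8.

Type E_{8}, Milnor number mu = 8.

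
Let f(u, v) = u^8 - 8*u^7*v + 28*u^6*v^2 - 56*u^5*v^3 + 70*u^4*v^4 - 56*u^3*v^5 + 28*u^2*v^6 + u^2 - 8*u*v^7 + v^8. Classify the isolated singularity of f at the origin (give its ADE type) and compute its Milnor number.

Type A_7, Milnor number mu = 7.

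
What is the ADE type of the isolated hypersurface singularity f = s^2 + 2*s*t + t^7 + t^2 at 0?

The Hessian of f at 0 has rank 1. Corank 1: A-series; mu = 6 gives A_6.

A6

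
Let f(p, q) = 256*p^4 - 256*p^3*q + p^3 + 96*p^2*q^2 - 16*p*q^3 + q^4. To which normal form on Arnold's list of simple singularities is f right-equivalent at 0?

E6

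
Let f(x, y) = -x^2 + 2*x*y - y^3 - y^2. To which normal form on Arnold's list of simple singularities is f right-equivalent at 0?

The Hessian of f at 0 has rank 1. Corank 1: A-series; mu = 2 gives A_2.

A_2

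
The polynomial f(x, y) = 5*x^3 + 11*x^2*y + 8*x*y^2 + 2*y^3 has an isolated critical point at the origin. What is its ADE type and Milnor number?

Type D_4, Milnor number mu = 4.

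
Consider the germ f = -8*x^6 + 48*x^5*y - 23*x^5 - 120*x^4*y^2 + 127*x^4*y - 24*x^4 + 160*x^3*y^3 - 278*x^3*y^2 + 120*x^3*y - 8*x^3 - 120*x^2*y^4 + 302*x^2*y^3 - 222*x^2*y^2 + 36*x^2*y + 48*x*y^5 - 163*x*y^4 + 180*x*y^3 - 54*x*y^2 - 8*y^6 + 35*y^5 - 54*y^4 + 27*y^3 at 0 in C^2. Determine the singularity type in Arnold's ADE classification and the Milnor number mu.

The Hessian of f at 0 has rank 0. Corank 2; j^3 = -(2*x - 3*y)^3 is a perfect cube, so E-series; the 5-jet and mu = 8 give E_8.

Type E_{8}, Milnor number mu = 8.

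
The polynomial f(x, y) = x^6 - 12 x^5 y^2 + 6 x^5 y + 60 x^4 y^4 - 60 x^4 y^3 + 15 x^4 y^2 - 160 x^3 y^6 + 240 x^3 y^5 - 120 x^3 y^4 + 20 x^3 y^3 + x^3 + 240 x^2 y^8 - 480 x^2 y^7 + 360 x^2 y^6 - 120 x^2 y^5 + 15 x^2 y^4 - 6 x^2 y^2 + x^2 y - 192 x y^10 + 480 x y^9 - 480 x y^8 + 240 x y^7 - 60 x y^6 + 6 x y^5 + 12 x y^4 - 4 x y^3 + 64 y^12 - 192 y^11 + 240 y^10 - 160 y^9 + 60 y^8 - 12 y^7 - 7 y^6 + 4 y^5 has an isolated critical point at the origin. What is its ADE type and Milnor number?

Type D7, Milnor number mu = 7.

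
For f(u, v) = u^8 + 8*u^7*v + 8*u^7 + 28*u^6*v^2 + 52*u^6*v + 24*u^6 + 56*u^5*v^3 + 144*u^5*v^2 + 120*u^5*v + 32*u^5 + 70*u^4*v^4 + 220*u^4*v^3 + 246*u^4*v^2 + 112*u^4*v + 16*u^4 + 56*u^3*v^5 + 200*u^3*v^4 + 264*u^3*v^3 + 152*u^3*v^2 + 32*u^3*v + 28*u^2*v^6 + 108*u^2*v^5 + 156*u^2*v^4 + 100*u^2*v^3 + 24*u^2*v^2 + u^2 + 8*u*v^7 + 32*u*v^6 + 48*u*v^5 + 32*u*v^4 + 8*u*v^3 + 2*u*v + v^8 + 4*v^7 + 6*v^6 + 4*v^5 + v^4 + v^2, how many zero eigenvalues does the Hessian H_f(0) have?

Hessian at 0 has rank 1.

1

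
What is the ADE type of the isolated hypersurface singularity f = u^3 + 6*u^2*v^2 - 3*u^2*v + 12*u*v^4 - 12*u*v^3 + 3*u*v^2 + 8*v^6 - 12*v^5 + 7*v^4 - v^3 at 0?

The Hessian of f at 0 is [[0, 0], [0, 0]] with rank 0, so corank 2. A Groebner basis of the Jacobian ideal J(f) in C{u,v} is {u^3 + 3*u^2/4 - 3*u*v/2 + 3*v^2/4, u^2*v + u^2/2 - u*v + v^2/2, u^2/4 + u*v^2 - u*v/2 + v^2/4, v^3}; counting standard monomials gives mu = 6. Corank 2; j^3 = (u - v)^3 is a perfect cube, so E-series; the 4-jet and mu = 6 give E_6.

E_6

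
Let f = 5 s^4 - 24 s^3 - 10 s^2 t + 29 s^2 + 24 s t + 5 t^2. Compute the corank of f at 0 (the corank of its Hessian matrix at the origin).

Hessian at 0 has rank 2.

0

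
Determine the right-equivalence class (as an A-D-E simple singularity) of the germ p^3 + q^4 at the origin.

The Hessian of f at 0 is [[0, 0], [0, 0]] with rank 0, so corank 2. A Groebner basis of the Jacobian ideal J(f) in C{p,q} is {q^3, p^2}; counting standard monomials gives mu = 6. Corank 2; j^3 = p^3 is a perfect cube, so E-series; the 4-jet and mu = 6 give E_6.

E_{6}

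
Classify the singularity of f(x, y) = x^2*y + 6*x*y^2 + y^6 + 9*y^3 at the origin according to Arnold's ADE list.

D_7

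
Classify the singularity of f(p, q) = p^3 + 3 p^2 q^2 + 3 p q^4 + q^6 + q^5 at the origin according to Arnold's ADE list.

E_8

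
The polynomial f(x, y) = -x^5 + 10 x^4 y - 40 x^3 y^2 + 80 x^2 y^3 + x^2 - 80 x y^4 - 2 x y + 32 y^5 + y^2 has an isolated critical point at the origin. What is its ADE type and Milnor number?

Type A_{4}, Milnor number mu = 4.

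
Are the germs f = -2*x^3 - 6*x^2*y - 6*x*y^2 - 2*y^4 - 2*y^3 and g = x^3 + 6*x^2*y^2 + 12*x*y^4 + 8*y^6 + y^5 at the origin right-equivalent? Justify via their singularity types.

The Hessian of f at 0 has rank 0. Corank 2; j^3 = -2*(x + y)^3 is a perfect cube, so E-series; the 4-jet and mu = 6 give E_6. The Hessian of g at 0 has rank 0. Corank 2; j^3 = x^3 is a perfect cube, so E-series; the 5-jet and mu = 8 give E_8. f is E_6 but g is E_8, hence not right-equivalent.

No.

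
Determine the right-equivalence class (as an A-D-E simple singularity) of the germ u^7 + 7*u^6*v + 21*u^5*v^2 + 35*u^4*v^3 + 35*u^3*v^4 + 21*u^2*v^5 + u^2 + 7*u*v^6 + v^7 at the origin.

A6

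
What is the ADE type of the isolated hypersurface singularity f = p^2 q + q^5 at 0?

D6

The Hessian of f at 0 has rank 0. Corank 2; j^3 = p^2*q has shape L^2 M (L != M), so D-series; mu = 6 gives D_6.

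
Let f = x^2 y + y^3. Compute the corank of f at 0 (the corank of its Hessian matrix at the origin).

2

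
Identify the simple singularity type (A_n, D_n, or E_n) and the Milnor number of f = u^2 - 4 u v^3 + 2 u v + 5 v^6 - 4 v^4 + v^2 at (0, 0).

Type A_5, Milnor number mu = 5.

The Hessian of f at 0 has rank 1. Corank 1: A-series; mu = 5 gives A_5.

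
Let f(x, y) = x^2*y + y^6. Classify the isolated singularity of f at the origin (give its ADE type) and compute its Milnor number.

Type D_{7}, Milnor number mu = 7.

The Hessian of f at 0 has rank 0. Corank 2; j^3 = x^2*y has shape L^2 M (L != M), so D-series; mu = 7 gives D_7.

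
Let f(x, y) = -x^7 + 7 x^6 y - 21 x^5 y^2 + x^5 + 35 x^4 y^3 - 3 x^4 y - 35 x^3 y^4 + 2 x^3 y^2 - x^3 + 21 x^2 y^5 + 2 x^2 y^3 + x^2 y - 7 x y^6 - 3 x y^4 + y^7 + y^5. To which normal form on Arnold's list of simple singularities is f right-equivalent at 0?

D6

The Hessian of f at 0 has rank 0. Corank 2; j^3 = -x^2*(x - y) has shape L^2 M (L != M), so D-series; mu = 6 gives D_6.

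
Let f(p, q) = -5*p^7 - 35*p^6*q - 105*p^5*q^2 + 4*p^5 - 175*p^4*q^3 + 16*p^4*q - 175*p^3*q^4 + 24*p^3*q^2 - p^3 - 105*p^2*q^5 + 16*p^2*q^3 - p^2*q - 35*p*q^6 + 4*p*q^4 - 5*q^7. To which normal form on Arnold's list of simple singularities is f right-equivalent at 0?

D_{8}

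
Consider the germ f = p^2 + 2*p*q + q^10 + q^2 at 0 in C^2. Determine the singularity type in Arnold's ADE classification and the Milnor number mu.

The Hessian of f at 0 has rank 1. Corank 1: A-series; mu = 9 gives A_9.

Type A9, Milnor number mu = 9.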